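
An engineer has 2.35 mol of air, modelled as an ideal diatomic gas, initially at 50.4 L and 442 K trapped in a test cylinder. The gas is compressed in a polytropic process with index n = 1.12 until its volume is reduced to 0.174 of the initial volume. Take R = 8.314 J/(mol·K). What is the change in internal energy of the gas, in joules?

5040 J

P₁ = nRT₁/V₁ = 2.35×8.314×442/50.4 = 171 kPa.
Polytropic n=1.12: T₂ = T₁(V₁/V₂)^(n−1) = 442×(5.75)^0.12 = 545 K; P₂ = P₁(V₁/V₂)^n = 1210 kPa.
For an ideal gas ΔU = nCvΔT with Cv = (5/2)R = 20.8 J/(mol·K).
ΔU = 2.35×20.8×(545−442) = 5040 J.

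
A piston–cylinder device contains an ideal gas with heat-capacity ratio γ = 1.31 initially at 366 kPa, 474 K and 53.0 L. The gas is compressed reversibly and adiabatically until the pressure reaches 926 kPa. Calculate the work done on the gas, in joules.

15400 J

n = P₁V₁/(RT₁) = 366×53.0/(8.314×474) = 4.92 mol.
Adiabatic: T₂/T₁ = (P₂/P₁)^((γ−1)/γ) ⇒ T₂ = 474×(2.53)^0.237 = 590 K; V₂ = 26.1 L.
ΔU = nCvΔT = 4.92×26.8×(590−474) = 15400 J.
Q = 0 for an adiabatic process, so W = −ΔU = -15400 J.
Work done on the gas = −W_by = 15400 J.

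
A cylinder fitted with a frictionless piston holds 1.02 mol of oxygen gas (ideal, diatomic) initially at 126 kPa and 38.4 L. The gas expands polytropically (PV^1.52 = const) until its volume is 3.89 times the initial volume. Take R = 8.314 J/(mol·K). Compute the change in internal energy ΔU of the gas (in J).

-6130 J

T₁ = P₁V₁/(nR) = 126×38.4/(1.02×8.314) = 571 K.
Polytropic n=1.52: T₂ = T₁(V₁/V₂)^(n−1) = 571×(0.257)^0.52 = 282 K; P₂ = P₁(V₁/V₂)^n = 16.0 kPa.
For an ideal gas ΔU = nCvΔT with Cv = (5/2)R = 20.8 J/(mol·K).
ΔU = 1.02×20.8×(282−571) = -6130 J.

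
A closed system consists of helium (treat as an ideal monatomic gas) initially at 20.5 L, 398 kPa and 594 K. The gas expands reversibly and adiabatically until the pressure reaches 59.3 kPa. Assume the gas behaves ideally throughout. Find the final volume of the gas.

64.2 L

Adiabatic: T₂/T₁ = (P₂/P₁)^((γ−1)/γ) ⇒ T₂ = 594×(0.149)^0.400 = 277 K; V₂ = 64.2 L.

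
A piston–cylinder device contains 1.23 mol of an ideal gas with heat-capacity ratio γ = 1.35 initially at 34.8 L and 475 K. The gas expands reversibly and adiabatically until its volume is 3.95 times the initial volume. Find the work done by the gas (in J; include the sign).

P₁ = nRT₁/V₁ = 1.23×8.314×475/34.8 = 140 kPa.
Adiabatic: TV^(γ−1) = const ⇒ T₂ = 475×(0.253)^0.350 = 294 K; PV^γ = const ⇒ P₂ = 21.8 kPa.
ΔU = nCvΔT = 1.23×23.8×(294−475) = -5300 J.
Q = 0 for an adiabatic process, so W = −ΔU = 5300 J.

5300 J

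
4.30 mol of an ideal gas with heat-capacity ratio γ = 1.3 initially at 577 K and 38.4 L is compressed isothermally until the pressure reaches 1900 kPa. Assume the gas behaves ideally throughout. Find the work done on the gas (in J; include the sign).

26100 J

P₁ = nRT₁/V₁ = 4.30×8.314×577/38.4 = 537 kPa.
Isothermal: T stays 577 K; PV = const ⇒ V₂ = 10.9 L, P₂ = 1900 kPa.
W = nRT ln(V₂/V₁) = 4.30×8.314×577×ln(0.283) = -26100 J.
Work done on the gas = −W_by = 26100 J.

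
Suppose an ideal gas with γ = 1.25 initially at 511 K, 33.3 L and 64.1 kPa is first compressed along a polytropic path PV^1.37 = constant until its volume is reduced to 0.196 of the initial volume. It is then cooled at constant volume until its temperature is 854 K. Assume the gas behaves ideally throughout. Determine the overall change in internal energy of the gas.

5730 J

n = P₁V₁/(RT₁) = 64.1×33.3/(8.314×511) = 0.502 mol.
Step 1 — Polytropic n=1.37: T₂ = T₁(V₁/V₂)^(n−1) = 511×(5.10)^0.37 = 934 K; P₂ = P₁(V₁/V₂)^n = 598 kPa.
W = (P₁V₁−P₂V₂)/(n−1) = (64.1×33.3−598×6.53)/0.37 = -4770 J.
ΔU = nCvΔT = 0.502×33.3×(934−511) = 7070 J.
Q = ΔU + W = 2290 J.
State after step 1: P = 598 kPa, V = 6.53 L, T = 934 K.
Step 2 — Isochoric: V stays 6.53 L; P/T = const ⇒ T₂ = 854 K, P₂ = 547 kPa.
W = 0 (no volume change).
ΔU = nCvΔT = 0.502×33.3×(854−934) = -1330 J.
Q = ΔU = -1330 J.
Net over both steps: W = -4770 J, Q = 957 J, ΔU = 5730 J.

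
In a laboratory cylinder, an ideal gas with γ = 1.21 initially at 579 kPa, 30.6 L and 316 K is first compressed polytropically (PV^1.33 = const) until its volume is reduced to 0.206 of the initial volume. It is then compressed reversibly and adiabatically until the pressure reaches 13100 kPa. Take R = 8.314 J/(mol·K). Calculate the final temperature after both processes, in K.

635 K

n = P₁V₁/(RT₁) = 579×30.6/(8.314×316) = 6.74 mol.
Step 1 — Polytropic n=1.33: T₂ = T₁(V₁/V₂)^(n−1) = 316×(4.85)^0.33 = 532 K; P₂ = P₁(V₁/V₂)^n = 4730 kPa.
W = (P₁V₁−P₂V₂)/(n−1) = (579×30.6−4730×6.30)/0.33 = -36700 J.
ΔU = nCvΔT = 6.74×39.6×(532−316) = 57700 J.
Q = ΔU + W = 21000 J.
State after step 1: P = 4730 kPa, V = 6.30 L, T = 532 K.
Step 2 — Adiabatic: T₂/T₁ = (P₂/P₁)^((γ−1)/γ) ⇒ T₂ = 532×(2.77)^0.174 = 635 K; V₂ = 2.72 L.
ΔU = nCvΔT = 6.74×39.6×(635−532) = 27500 J.
Q = 0 for an adiabatic process, so W = −ΔU = -27500 J.
Net over both steps: W = -64200 J, Q = 21000 J, ΔU = 85200 J.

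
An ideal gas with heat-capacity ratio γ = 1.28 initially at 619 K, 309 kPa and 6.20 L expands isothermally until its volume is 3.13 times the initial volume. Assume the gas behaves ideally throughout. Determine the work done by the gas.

n = P₁V₁/(RT₁) = 309×6.20/(8.314×619) = 0.372 mol.
Isothermal: T stays 619 K; PV = const ⇒ V₂ = 19.4 L, P₂ = 98.7 kPa.
W = nRT ln(V₂/V₁) = 0.372×8.314×619×ln(3.13) = 2190 J.

2190 J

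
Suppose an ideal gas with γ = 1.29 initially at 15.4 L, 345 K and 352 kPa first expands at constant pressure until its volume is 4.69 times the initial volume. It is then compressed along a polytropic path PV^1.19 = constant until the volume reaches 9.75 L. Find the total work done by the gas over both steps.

n = P₁V₁/(RT₁) = 352×15.4/(8.314×345) = 1.89 mol.
Step 1 — Isobaric: P stays 352 kPa; V/T = const ⇒ T₂ = 1620 K, V₂ = 72.2 L.
W = PΔV = 352×(72.2−15.4) kPa·L = 20000 J.
ΔU = nCvΔT = 1.89×28.7×(1620−345) = 69000 J.
Q = ΔU + W = nCpΔT = 89000 J.
State after step 1: P = 352 kPa, V = 72.2 L, T = 1620 K.
Step 2 — Polytropic n=1.19: T₂ = T₁(V₁/V₂)^(n−1) = 1620×(7.41)^0.19 = 2370 K; P₂ = P₁(V₁/V₂)^n = 3810 kPa.
W = (P₁V₁−P₂V₂)/(n−1) = (352×72.2−3810×9.75)/0.19 = -62000 J.
ΔU = nCvΔT = 1.89×28.7×(2370−1620) = 40600 J.
Q = ΔU + W = -21400 J.
Net over both steps: W = -41900 J, Q = 67600 J, ΔU = 110000 J.

-41900 J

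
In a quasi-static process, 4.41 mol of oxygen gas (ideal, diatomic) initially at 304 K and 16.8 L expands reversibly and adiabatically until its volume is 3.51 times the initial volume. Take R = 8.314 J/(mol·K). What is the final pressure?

114 kPa

P₁ = nRT₁/V₁ = 4.41×8.314×304/16.8 = 663 kPa.
Adiabatic: TV^(γ−1) = const ⇒ T₂ = 304×(0.285)^0.400 = 184 K; PV^γ = const ⇒ P₂ = 114 kPa.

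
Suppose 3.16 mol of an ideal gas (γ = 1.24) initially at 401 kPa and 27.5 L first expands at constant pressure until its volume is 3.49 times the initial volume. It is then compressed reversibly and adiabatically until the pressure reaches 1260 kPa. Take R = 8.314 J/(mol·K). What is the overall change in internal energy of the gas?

T₁ = P₁V₁/(nR) = 401×27.5/(3.16×8.314) = 420 K.
Step 1 — Isobaric: P stays 401 kPa; V/T = const ⇒ T₂ = 1460 K, V₂ = 96.0 L.
W = PΔV = 401×(96.0−27.5) kPa·L = 27500 J.
ΔU = nCvΔT = 3.16×34.6×(1460−420) = 114000 J.
Q = ΔU + W = nCpΔT = 142000 J.
State after step 1: P = 401 kPa, V = 96.0 L, T = 1460 K.
Step 2 — Adiabatic: T₂/T₁ = (P₂/P₁)^((γ−1)/γ) ⇒ T₂ = 1460×(3.14)^0.194 = 1830 K; V₂ = 38.1 L.
ΔU = nCvΔT = 3.16×34.6×(1830−1460) = 39800 J.
Q = 0 for an adiabatic process, so W = −ΔU = -39800 J.
Net over both steps: W = -12300 J, Q = 142000 J, ΔU = 154000 J.

154000 J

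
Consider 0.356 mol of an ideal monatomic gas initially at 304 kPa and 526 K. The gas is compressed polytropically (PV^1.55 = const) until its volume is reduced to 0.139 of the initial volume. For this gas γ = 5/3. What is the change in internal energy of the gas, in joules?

V₁ = nRT₁/P₁ = 0.356×8.314×526/304 = 5.12 L.
Polytropic n=1.55: T₂ = T₁(V₁/V₂)^(n−1) = 526×(7.19)^0.55 = 1560 K; P₂ = P₁(V₁/V₂)^n = 6470 kPa.
For an ideal gas ΔU = nCvΔT with Cv = (3/2)R = 12.5 J/(mol·K).
ΔU = 0.356×12.5×(1560−526) = 4580 J.

4580 J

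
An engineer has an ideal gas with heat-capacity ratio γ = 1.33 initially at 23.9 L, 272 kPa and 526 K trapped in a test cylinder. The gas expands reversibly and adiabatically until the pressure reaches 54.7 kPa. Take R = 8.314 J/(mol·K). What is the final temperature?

Adiabatic: T₂/T₁ = (P₂/P₁)^((γ−1)/γ) ⇒ T₂ = 526×(0.201)^0.248 = 353 K; V₂ = 79.8 L.

353 K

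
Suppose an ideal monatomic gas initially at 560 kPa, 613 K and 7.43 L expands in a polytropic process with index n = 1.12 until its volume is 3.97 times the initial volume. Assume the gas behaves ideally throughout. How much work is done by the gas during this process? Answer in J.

5290 J

n = P₁V₁/(RT₁) = 560×7.43/(8.314×613) = 0.816 mol.
Polytropic n=1.12: T₂ = T₁(V₁/V₂)^(n−1) = 613×(0.252)^0.12 = 520 K; P₂ = P₁(V₁/V₂)^n = 120 kPa.
W = (P₁V₁−P₂V₂)/(n−1) = (560×7.43−120×29.5)/0.12 = 5290 J.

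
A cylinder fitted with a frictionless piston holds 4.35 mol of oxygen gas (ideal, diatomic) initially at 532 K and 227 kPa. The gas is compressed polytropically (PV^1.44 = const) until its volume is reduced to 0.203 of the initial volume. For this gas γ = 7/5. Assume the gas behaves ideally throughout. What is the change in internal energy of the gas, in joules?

V₁ = nRT₁/P₁ = 4.35×8.314×532/227 = 84.8 L.
Polytropic n=1.44: T₂ = T₁(V₁/V₂)^(n−1) = 532×(4.93)^0.44 = 1070 K; P₂ = P₁(V₁/V₂)^n = 2260 kPa.
For an ideal gas ΔU = nCvΔT with Cv = (5/2)R = 20.8 J/(mol·K).
ΔU = 4.35×20.8×(1070−532) = 48900 J.

48900 J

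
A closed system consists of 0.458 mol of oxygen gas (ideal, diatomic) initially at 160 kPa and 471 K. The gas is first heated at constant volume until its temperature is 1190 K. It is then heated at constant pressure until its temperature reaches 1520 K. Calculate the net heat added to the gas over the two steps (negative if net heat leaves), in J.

11200 J

V₁ = nRT₁/P₁ = 0.458×8.314×471/160 = 11.2 L.
Step 1 — Isochoric: V stays 11.2 L; P/T = const ⇒ T₂ = 1190 K, P₂ = 404 kPa.
W = 0 (no volume change).
ΔU = nCvΔT = 0.458×20.8×(1190−471) = 6840 J.
Q = ΔU = 6840 J.
State after step 1: P = 404 kPa, V = 11.2 L, T = 1190 K.
Step 2 — Isobaric: P stays 404 kPa; V/T = const ⇒ T₂ = 1520 K, V₂ = 14.3 L.
W = PΔV = 404×(14.3−11.2) kPa·L = 1260 J.
ΔU = nCvΔT = 0.458×20.8×(1520−1190) = 3140 J.
Q = ΔU + W = nCpΔT = 4400 J.
Net over both steps: W = 1260 J, Q = 11200 J, ΔU = 9990 J.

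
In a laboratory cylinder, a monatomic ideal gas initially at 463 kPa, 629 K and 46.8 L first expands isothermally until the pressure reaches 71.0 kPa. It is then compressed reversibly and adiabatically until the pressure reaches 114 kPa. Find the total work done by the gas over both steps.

n = P₁V₁/(RT₁) = 463×46.8/(8.314×629) = 4.14 mol.
Step 1 — Isothermal: T stays 629 K; PV = const ⇒ V₂ = 305 L, P₂ = 71.0 kPa.
ΔU = 0 (ideal gas, T constant).
W = nRT ln(V₂/V₁) = 4.14×8.314×629×ln(6.52) = 40600 J.
Q = ΔU + W = 40600 J.
State after step 1: P = 71.0 kPa, V = 305 L, T = 629 K.
Step 2 — Adiabatic: T₂/T₁ = (P₂/P₁)^((γ−1)/γ) ⇒ T₂ = 629×(1.61)^0.400 = 760 K; V₂ = 230 L.
ΔU = nCvΔT = 4.14×12.5×(760−629) = 6780 J.
Q = 0 for an adiabatic process, so W = −ΔU = -6780 J.
Net over both steps: W = 33900 J, Q = 40600 J, ΔU = 6780 J.

33900 J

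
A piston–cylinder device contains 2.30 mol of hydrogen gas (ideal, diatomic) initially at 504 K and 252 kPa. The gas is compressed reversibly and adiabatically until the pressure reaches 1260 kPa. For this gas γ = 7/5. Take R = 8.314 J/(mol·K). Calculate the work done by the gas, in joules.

V₁ = nRT₁/P₁ = 2.30×8.314×504/252 = 38.2 L.
Adiabatic: T₂/T₁ = (P₂/P₁)^((γ−1)/γ) ⇒ T₂ = 504×(5.00)^0.286 = 798 K; V₂ = 12.1 L.
ΔU = nCvΔT = 2.30×20.8×(798−504) = 14100 J.
Q = 0 for an adiabatic process, so W = −ΔU = -14100 J.

-14100 J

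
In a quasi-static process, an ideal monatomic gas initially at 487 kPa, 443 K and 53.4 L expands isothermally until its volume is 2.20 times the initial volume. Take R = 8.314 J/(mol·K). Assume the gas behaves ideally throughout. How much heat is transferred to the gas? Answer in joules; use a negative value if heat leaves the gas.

n = P₁V₁/(RT₁) = 487×53.4/(8.314×443) = 7.06 mol.
Isothermal: T stays 443 K; PV = const ⇒ V₂ = 117 L, P₂ = 221 kPa.
ΔU = 0 (ideal gas, T constant).
W = nRT ln(V₂/V₁) = 7.06×8.314×443×ln(2.20) = 20500 J.
Q = ΔU + W = 20500 J.

20500 J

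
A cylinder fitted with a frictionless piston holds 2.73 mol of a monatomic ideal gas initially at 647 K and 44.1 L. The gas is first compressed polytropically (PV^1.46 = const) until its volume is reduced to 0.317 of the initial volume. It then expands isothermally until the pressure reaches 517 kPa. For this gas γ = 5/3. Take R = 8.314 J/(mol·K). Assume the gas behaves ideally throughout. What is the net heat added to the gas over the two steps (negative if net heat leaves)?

P₁ = nRT₁/V₁ = 2.73×8.314×647/44.1 = 333 kPa.
Step 1 — Polytropic n=1.46: T₂ = T₁(V₁/V₂)^(n−1) = 647×(3.15)^0.46 = 1100 K; P₂ = P₁(V₁/V₂)^n = 1780 kPa.
W = (P₁V₁−P₂V₂)/(n−1) = (333×44.1−1780×14.0)/0.46 = -22200 J.
ΔU = nCvΔT = 2.73×12.5×(1100−647) = 15300 J.
Q = ΔU + W = -6890 J.
State after step 1: P = 1780 kPa, V = 14.0 L, T = 1100 K.
Step 2 — Isothermal: T stays 1100 K; PV = const ⇒ V₂ = 48.2 L, P₂ = 517 kPa.
ΔU = 0 (ideal gas, T constant).
W = nRT ln(V₂/V₁) = 2.73×8.314×1100×ln(3.45) = 30800 J.
Q = ΔU + W = 30800 J.
Net over both steps: W = 8600 J, Q = 23900 J, ΔU = 15300 J.

23900 J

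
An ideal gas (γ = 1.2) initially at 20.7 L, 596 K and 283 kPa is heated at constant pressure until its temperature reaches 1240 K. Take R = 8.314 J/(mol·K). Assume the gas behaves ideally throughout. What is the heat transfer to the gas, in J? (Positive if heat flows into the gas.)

n = P₁V₁/(RT₁) = 283×20.7/(8.314×596) = 1.18 mol.
Isobaric: P stays 283 kPa; V/T = const ⇒ T₂ = 1240 K, V₂ = 43.1 L.
W = PΔV = 283×(43.1−20.7) kPa·L = 6330 J.
ΔU = nCvΔT = 1.18×41.6×(1240−596) = 31600 J.
Q = ΔU + W = nCpΔT = 38000 J.

38000 J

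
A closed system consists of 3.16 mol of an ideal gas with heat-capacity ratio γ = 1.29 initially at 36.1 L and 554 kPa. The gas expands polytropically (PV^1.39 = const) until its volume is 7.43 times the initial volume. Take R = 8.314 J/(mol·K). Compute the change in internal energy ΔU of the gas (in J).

-37400 J

T₁ = P₁V₁/(nR) = 554×36.1/(3.16×8.314) = 761 K.
Polytropic n=1.39: T₂ = T₁(V₁/V₂)^(n−1) = 761×(0.135)^0.39 = 348 K; P₂ = P₁(V₁/V₂)^n = 34.1 kPa.
For an ideal gas ΔU = nCvΔT with Cv = R/(γ−1) = 28.7 J/(mol·K).
ΔU = 3.16×28.7×(348−761) = -37400 J.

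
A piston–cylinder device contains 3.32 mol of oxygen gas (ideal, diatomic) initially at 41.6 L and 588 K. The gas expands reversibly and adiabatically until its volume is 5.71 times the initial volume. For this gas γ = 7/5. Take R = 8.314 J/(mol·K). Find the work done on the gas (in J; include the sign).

-20400 J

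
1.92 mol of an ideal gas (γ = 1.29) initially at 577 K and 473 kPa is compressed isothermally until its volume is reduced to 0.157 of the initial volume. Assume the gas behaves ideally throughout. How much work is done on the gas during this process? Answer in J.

V₁ = nRT₁/P₁ = 1.92×8.314×577/473 = 19.5 L.
Isothermal: T stays 577 K; PV = const ⇒ V₂ = 3.06 L, P₂ = 3010 kPa.
W = nRT ln(V₂/V₁) = 1.92×8.314×577×ln(0.157) = -17100 J.
Work done on the gas = −W_by = 17100 J.

17100 J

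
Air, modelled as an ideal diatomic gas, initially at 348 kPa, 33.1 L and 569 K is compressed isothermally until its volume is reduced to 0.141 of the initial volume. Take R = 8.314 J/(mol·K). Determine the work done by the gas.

-22600 J

n = P₁V₁/(RT₁) = 348×33.1/(8.314×569) = 2.43 mol.
Isothermal: T stays 569 K; PV = const ⇒ V₂ = 4.67 L, P₂ = 2470 kPa.
W = nRT ln(V₂/V₁) = 2.43×8.314×569×ln(0.141) = -22600 J.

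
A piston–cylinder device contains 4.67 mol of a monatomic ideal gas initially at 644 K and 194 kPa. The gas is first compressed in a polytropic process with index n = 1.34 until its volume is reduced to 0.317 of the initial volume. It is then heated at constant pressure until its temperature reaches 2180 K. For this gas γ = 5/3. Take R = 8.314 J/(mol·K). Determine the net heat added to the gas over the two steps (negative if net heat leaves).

V₁ = nRT₁/P₁ = 4.67×8.314×644/194 = 129 L.
Step 1 — Polytropic n=1.34: T₂ = T₁(V₁/V₂)^(n−1) = 644×(3.15)^0.34 = 952 K; P₂ = P₁(V₁/V₂)^n = 904 kPa.
W = (P₁V₁−P₂V₂)/(n−1) = (194×129−904×40.9)/0.34 = -35100 J.
ΔU = nCvΔT = 4.67×12.5×(952−644) = 17900 J.
Q = ΔU + W = -17200 J.
State after step 1: P = 904 kPa, V = 40.9 L, T = 952 K.
Step 2 — Isobaric: P stays 904 kPa; V/T = const ⇒ T₂ = 2180 K, V₂ = 93.6 L.
W = PΔV = 904×(93.6−40.9) kPa·L = 47700 J.
ΔU = nCvΔT = 4.67×12.5×(2180−952) = 71500 J.
Q = ΔU + W = nCpΔT = 119000 J.
Net over both steps: W = 12500 J, Q = 102000 J, ΔU = 89500 J.

102000 J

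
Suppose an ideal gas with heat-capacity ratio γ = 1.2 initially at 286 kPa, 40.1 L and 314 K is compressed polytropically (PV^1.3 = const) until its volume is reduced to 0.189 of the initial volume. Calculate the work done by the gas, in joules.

-24800 J

n = P₁V₁/(RT₁) = 286×40.1/(8.314×314) = 4.39 mol.
Polytropic n=1.3: T₂ = T₁(V₁/V₂)^(n−1) = 314×(5.29)^0.30 = 518 K; P₂ = P₁(V₁/V₂)^n = 2490 kPa.
W = (P₁V₁−P₂V₂)/(n−1) = (286×40.1−2490×7.58)/0.30 = -24800 J.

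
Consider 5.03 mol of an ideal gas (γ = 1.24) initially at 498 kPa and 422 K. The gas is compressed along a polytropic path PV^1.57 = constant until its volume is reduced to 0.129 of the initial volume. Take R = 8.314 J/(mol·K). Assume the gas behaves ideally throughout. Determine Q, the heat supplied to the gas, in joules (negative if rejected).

V₁ = nRT₁/P₁ = 5.03×8.314×422/498 = 35.4 L.
Polytropic n=1.57: T₂ = T₁(V₁/V₂)^(n−1) = 422×(7.75)^0.57 = 1360 K; P₂ = P₁(V₁/V₂)^n = 12400 kPa.
W = (P₁V₁−P₂V₂)/(n−1) = (498×35.4−12400×4.57)/0.57 = -68500 J.
ΔU = nCvΔT = 5.03×34.6×(1360−422) = 163000 J.
Q = ΔU + W = 94200 J.

94200 J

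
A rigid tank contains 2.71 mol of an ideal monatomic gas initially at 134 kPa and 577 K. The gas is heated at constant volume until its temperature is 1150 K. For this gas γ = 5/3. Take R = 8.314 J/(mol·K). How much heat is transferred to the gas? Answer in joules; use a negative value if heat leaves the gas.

V₁ = nRT₁/P₁ = 2.71×8.314×577/134 = 97.0 L.
Isochoric: V stays 97.0 L; P/T = const ⇒ T₂ = 1150 K, P₂ = 267 kPa.
W = 0 (no volume change).
ΔU = nCvΔT = 2.71×12.5×(1150−577) = 19400 J.
Q = ΔU = 19400 J.

19400 J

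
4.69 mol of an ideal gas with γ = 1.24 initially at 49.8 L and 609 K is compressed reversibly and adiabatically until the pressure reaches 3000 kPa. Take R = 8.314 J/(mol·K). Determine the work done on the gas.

42300 J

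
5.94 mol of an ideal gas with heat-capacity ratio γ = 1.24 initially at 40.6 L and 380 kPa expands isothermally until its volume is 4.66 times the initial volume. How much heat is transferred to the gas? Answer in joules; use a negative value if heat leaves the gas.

23700 J

T₁ = P₁V₁/(nR) = 380×40.6/(5.94×8.314) = 312 K.
Isothermal: T stays 312 K; PV = const ⇒ V₂ = 189 L, P₂ = 81.5 kPa.
ΔU = 0 (ideal gas, T constant).
W = nRT ln(V₂/V₁) = 5.94×8.314×312×ln(4.66) = 23700 J.
Q = ΔU + W = 23700 J.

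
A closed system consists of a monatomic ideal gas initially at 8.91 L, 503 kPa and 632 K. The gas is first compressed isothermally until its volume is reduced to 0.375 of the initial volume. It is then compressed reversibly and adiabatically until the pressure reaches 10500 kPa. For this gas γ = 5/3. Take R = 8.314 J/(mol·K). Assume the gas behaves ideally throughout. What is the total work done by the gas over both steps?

n = P₁V₁/(RT₁) = 503×8.91/(8.314×632) = 0.853 mol.
Step 1 — Isothermal: T stays 632 K; PV = const ⇒ V₂ = 3.34 L, P₂ = 1340 kPa.
ΔU = 0 (ideal gas, T constant).
W = nRT ln(V₂/V₁) = 0.853×8.314×632×ln(0.375) = -4400 J.
Q = ΔU + W = -4400 J.
State after step 1: P = 1340 kPa, V = 3.34 L, T = 632 K.
Step 2 — Adiabatic: T₂/T₁ = (P₂/P₁)^((γ−1)/γ) ⇒ T₂ = 632×(7.83)^0.400 = 1440 K; V₂ = 0.972 L.
ΔU = nCvΔT = 0.853×12.5×(1440−632) = 8590 J.
Q = 0 for an adiabatic process, so W = −ΔU = -8590 J.
Net over both steps: W = -13000 J, Q = -4400 J, ΔU = 8590 J.

-13000 J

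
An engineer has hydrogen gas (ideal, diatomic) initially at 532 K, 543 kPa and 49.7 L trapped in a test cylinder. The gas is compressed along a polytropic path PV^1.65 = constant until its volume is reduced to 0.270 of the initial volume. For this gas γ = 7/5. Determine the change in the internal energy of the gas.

n = P₁V₁/(RT₁) = 543×49.7/(8.314×532) = 6.10 mol.
Polytropic n=1.65: T₂ = T₁(V₁/V₂)^(n−1) = 532×(3.70)^0.65 = 1250 K; P₂ = P₁(V₁/V₂)^n = 4710 kPa.
For an ideal gas ΔU = nCvΔT with Cv = (5/2)R = 20.8 J/(mol·K).
ΔU = 6.10×20.8×(1250−532) = 90600 J.

90600 J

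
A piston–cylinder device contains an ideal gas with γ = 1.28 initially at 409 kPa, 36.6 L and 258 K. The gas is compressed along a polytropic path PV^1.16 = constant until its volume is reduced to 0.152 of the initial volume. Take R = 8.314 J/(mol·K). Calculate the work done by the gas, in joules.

n = P₁V₁/(RT₁) = 409×36.6/(8.314×258) = 6.98 mol.
Polytropic n=1.16: T₂ = T₁(V₁/V₂)^(n−1) = 258×(6.58)^0.16 = 349 K; P₂ = P₁(V₁/V₂)^n = 3640 kPa.
W = (P₁V₁−P₂V₂)/(n−1) = (409×36.6−3640×5.56)/0.16 = -32900 J.

-32900 J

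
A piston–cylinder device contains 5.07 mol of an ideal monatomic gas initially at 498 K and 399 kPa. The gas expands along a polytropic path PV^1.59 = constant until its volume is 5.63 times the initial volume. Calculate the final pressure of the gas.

25.6 kPa

V₁ = nRT₁/P₁ = 5.07×8.314×498/399 = 52.6 L.
Polytropic n=1.59: T₂ = T₁(V₁/V₂)^(n−1) = 498×(0.178)^0.59 = 180 K; P₂ = P₁(V₁/V₂)^n = 25.6 kPa.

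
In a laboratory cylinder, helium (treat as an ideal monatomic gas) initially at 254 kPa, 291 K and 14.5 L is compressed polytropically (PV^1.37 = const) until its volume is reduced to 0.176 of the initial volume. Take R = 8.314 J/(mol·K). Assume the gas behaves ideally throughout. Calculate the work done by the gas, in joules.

-8980 J

n = P₁V₁/(RT₁) = 254×14.5/(8.314×291) = 1.52 mol.
Polytropic n=1.37: T₂ = T₁(V₁/V₂)^(n−1) = 291×(5.68)^0.37 = 553 K; P₂ = P₁(V₁/V₂)^n = 2740 kPa.
W = (P₁V₁−P₂V₂)/(n−1) = (254×14.5−2740×2.55)/0.37 = -8980 J.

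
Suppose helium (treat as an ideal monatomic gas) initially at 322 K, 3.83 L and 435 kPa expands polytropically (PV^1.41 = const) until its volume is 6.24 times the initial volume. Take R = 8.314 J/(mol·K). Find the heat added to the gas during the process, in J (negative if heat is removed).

n = P₁V₁/(RT₁) = 435×3.83/(8.314×322) = 0.622 mol.
Polytropic n=1.41: T₂ = T₁(V₁/V₂)^(n−1) = 322×(0.160)^0.41 = 152 K; P₂ = P₁(V₁/V₂)^n = 32.9 kPa.
W = (P₁V₁−P₂V₂)/(n−1) = (435×3.83−32.9×23.9)/0.41 = 2150 J.
ΔU = nCvΔT = 0.622×12.5×(152−322) = -1320 J.
Q = ΔU + W = 826 J.

826 J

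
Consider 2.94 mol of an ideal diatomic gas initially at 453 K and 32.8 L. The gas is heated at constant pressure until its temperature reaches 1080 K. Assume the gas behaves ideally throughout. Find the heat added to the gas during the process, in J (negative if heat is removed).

53600 J

P₁ = nRT₁/V₁ = 2.94×8.314×453/32.8 = 338 kPa.
Isobaric: P stays 338 kPa; V/T = const ⇒ T₂ = 1080 K, V₂ = 78.2 L.
W = PΔV = 338×(78.2−32.8) kPa·L = 15300 J.
ΔU = nCvΔT = 2.94×20.8×(1080−453) = 38300 J.
Q = ΔU + W = nCpΔT = 53600 J.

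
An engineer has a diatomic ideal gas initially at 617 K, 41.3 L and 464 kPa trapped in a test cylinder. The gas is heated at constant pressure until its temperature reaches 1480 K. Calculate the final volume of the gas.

99.1 L

Isobaric: P stays 464 kPa; V/T = const ⇒ T₂ = 1480 K, V₂ = 99.1 L.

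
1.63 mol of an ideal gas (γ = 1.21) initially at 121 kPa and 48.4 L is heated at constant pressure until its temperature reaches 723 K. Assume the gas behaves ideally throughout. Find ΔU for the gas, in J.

18800 J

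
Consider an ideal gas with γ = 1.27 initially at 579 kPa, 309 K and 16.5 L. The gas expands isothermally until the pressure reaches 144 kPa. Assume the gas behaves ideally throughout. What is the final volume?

66.3 L

Isothermal: T stays 309 K; PV = const ⇒ V₂ = 66.3 L, P₂ = 144 kPa.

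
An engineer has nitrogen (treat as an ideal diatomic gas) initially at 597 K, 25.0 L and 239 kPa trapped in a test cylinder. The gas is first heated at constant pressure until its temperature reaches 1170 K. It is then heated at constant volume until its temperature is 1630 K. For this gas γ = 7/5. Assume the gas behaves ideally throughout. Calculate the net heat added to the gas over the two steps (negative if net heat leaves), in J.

31600 J

n = P₁V₁/(RT₁) = 239×25.0/(8.314×597) = 1.20 mol.
Step 1 — Isobaric: P stays 239 kPa; V/T = const ⇒ T₂ = 1170 K, V₂ = 49.0 L.
W = PΔV = 239×(49.0−25.0) kPa·L = 5730 J.
ΔU = nCvΔT = 1.20×20.8×(1170−597) = 14300 J.
Q = ΔU + W = nCpΔT = 20100 J.
State after step 1: P = 239 kPa, V = 49.0 L, T = 1170 K.
Step 2 — Isochoric: V stays 49.0 L; P/T = const ⇒ T₂ = 1630 K, P₂ = 333 kPa.
W = 0 (no volume change).
ΔU = nCvΔT = 1.20×20.8×(1630−1170) = 11500 J.
Q = ΔU = 11500 J.
Net over both steps: W = 5730 J, Q = 31600 J, ΔU = 25800 J.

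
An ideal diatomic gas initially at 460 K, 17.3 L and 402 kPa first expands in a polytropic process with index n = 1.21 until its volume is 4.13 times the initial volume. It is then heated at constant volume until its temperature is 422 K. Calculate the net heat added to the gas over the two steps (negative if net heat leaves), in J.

7090 J

n = P₁V₁/(RT₁) = 402×17.3/(8.314×460) = 1.82 mol.
Step 1 — Polytropic n=1.21: T₂ = T₁(V₁/V₂)^(n−1) = 460×(0.242)^0.21 = 342 K; P₂ = P₁(V₁/V₂)^n = 72.3 kPa.
W = (P₁V₁−P₂V₂)/(n−1) = (402×17.3−72.3×71.4)/0.21 = 8530 J.
ΔU = nCvΔT = 1.82×20.8×(342−460) = -4480 J.
Q = ΔU + W = 4050 J.
State after step 1: P = 72.3 kPa, V = 71.4 L, T = 342 K.
Step 2 — Isochoric: V stays 71.4 L; P/T = const ⇒ T₂ = 422 K, P₂ = 89.3 kPa.
W = 0 (no volume change).
ΔU = nCvΔT = 1.82×20.8×(422−342) = 3040 J.
Q = ΔU = 3040 J.
Net over both steps: W = 8530 J, Q = 7090 J, ΔU = -1440 J.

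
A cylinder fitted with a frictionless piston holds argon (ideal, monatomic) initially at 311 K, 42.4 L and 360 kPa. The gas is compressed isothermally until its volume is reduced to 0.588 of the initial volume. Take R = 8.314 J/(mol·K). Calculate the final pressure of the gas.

612 kPa

Isothermal: T stays 311 K; PV = const ⇒ V₂ = 24.9 L, P₂ = 612 kPa.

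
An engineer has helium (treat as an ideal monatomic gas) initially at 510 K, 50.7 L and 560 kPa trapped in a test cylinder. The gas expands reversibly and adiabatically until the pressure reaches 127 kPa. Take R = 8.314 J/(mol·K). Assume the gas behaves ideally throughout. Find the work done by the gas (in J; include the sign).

19100 J

n = P₁V₁/(RT₁) = 560×50.7/(8.314×510) = 6.70 mol.
Adiabatic: T₂/T₁ = (P₂/P₁)^((γ−1)/γ) ⇒ T₂ = 510×(0.227)^0.400 = 282 K; V₂ = 123 L.
ΔU = nCvΔT = 6.70×12.5×(282−510) = -19100 J.
Q = 0 for an adiabatic process, so W = −ΔU = 19100 J.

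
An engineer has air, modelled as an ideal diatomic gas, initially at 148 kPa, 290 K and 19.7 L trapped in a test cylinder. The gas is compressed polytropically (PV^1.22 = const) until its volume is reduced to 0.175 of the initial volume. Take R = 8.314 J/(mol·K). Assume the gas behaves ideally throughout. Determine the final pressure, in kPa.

1240 kPa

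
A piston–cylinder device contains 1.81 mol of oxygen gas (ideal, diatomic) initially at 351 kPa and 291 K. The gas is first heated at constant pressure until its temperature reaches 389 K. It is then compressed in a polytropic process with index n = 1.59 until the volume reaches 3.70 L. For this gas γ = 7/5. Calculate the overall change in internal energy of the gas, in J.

V₁ = nRT₁/P₁ = 1.81×8.314×291/351 = 12.5 L.
Step 1 — Isobaric: P stays 351 kPa; V/T = const ⇒ T₂ = 389 K, V₂ = 16.7 L.
W = PΔV = 351×(16.7−12.5) kPa·L = 1470 J.
ΔU = nCvΔT = 1.81×20.8×(389−291) = 3690 J.
Q = ΔU + W = nCpΔT = 5160 J.
State after step 1: P = 351 kPa, V = 16.7 L, T = 389 K.
Step 2 — Polytropic n=1.59: T₂ = T₁(V₁/V₂)^(n−1) = 389×(4.51)^0.59 = 946 K; P₂ = P₁(V₁/V₂)^n = 3850 kPa.
W = (P₁V₁−P₂V₂)/(n−1) = (351×16.7−3850×3.70)/0.59 = -14200 J.
ΔU = nCvΔT = 1.81×20.8×(946−389) = 20900 J.
Q = ΔU + W = 6740 J.
Net over both steps: W = -12700 J, Q = 11900 J, ΔU = 24600 J.

24600 J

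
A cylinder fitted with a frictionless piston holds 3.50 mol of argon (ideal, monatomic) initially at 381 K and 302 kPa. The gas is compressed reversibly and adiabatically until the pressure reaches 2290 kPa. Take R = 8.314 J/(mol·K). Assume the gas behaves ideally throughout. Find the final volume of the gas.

10.9 L

V₁ = nRT₁/P₁ = 3.50×8.314×381/302 = 36.7 L.
Adiabatic: T₂/T₁ = (P₂/P₁)^((γ−1)/γ) ⇒ T₂ = 381×(7.58)^0.400 = 857 K; V₂ = 10.9 L.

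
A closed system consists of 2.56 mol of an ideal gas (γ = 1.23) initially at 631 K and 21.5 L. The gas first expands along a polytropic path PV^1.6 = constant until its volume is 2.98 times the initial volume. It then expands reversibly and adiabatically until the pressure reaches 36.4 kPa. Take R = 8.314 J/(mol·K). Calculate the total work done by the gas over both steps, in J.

16400 J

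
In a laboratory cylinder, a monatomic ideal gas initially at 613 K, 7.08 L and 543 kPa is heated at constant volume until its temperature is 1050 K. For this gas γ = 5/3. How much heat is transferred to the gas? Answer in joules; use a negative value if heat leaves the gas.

n = P₁V₁/(RT₁) = 543×7.08/(8.314×613) = 0.754 mol.
Isochoric: V stays 7.08 L; P/T = const ⇒ T₂ = 1050 K, P₂ = 930 kPa.
W = 0 (no volume change).
ΔU = nCvΔT = 0.754×12.5×(1050−613) = 4110 J.
Q = ΔU = 4110 J.

4110 J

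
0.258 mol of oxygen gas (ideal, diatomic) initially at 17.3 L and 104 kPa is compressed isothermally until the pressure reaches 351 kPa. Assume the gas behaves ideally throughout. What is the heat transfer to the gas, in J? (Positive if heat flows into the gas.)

-2190 J

T₁ = P₁V₁/(nR) = 104×17.3/(0.258×8.314) = 839 K.
Isothermal: T stays 839 K; PV = const ⇒ V₂ = 5.13 L, P₂ = 351 kPa.
ΔU = 0 (ideal gas, T constant).
W = nRT ln(V₂/V₁) = 0.258×8.314×839×ln(0.296) = -2190 J.
Q = ΔU + W = -2190 J.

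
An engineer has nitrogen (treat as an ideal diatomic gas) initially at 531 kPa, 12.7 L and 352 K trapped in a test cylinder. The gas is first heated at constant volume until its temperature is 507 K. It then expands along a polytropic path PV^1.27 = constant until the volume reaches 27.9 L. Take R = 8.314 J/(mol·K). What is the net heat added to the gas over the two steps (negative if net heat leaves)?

9660 J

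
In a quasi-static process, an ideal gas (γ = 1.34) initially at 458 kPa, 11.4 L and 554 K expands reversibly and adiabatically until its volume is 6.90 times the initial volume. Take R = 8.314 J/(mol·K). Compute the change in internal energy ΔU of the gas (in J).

-7390 J

n = P₁V₁/(RT₁) = 458×11.4/(8.314×554) = 1.13 mol.
Adiabatic: TV^(γ−1) = const ⇒ T₂ = 554×(0.145)^0.340 = 287 K; PV^γ = const ⇒ P₂ = 34.4 kPa.
For an ideal gas ΔU = nCvΔT with Cv = R/(γ−1) = 24.5 J/(mol·K).
ΔU = 1.13×24.5×(287−554) = -7390 J.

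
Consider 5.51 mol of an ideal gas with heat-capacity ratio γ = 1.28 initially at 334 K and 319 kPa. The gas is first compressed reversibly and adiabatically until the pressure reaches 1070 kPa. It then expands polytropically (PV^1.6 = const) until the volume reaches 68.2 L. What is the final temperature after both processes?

200 K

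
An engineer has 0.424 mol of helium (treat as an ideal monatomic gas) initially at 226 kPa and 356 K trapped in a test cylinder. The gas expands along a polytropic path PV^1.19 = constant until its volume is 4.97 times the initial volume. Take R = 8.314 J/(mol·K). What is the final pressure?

V₁ = nRT₁/P₁ = 0.424×8.314×356/226 = 5.55 L.
Polytropic n=1.19: T₂ = T₁(V₁/V₂)^(n−1) = 356×(0.201)^0.19 = 263 K; P₂ = P₁(V₁/V₂)^n = 33.5 kPa.

33.5 kPa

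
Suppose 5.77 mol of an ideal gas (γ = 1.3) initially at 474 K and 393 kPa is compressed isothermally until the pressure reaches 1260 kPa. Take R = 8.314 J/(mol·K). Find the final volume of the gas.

18.0 L

V₁ = nRT₁/P₁ = 5.77×8.314×474/393 = 57.9 L.
Isothermal: T stays 474 K; PV = const ⇒ V₂ = 18.0 L, P₂ = 1260 kPa.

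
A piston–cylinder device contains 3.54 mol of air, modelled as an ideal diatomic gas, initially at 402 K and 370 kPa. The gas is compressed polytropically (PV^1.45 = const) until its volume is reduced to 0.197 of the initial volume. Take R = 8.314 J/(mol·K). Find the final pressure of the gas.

V₁ = nRT₁/P₁ = 3.54×8.314×402/370 = 32.0 L.
Polytropic n=1.45: T₂ = T₁(V₁/V₂)^(n−1) = 402×(5.08)^0.45 = 835 K; P₂ = P₁(V₁/V₂)^n = 3900 kPa.

3900 kPa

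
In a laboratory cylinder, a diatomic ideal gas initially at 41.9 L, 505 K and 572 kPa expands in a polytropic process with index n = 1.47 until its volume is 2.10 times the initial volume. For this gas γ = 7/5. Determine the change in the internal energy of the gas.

-17600 J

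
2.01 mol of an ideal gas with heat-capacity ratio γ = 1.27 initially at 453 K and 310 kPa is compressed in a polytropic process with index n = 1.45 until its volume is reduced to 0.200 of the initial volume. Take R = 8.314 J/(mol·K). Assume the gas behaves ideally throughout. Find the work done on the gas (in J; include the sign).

17900 J

V₁ = nRT₁/P₁ = 2.01×8.314×453/310 = 24.4 L.
Polytropic n=1.45: T₂ = T₁(V₁/V₂)^(n−1) = 453×(5.00)^0.45 = 935 K; P₂ = P₁(V₁/V₂)^n = 3200 kPa.
W = (P₁V₁−P₂V₂)/(n−1) = (310×24.4−3200×4.88)/0.45 = -17900 J.
Work done on the gas = −W_by = 17900 J.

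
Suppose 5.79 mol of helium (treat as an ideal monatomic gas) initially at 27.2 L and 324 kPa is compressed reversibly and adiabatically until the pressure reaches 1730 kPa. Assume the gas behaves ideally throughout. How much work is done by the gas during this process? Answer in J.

T₁ = P₁V₁/(nR) = 324×27.2/(5.79×8.314) = 183 K.
Adiabatic: T₂/T₁ = (P₂/P₁)^((γ−1)/γ) ⇒ T₂ = 183×(5.34)^0.400 = 358 K; V₂ = 9.96 L.
ΔU = nCvΔT = 5.79×12.5×(358−183) = 12600 J.
Q = 0 for an adiabatic process, so W = −ΔU = -12600 J.

-12600 J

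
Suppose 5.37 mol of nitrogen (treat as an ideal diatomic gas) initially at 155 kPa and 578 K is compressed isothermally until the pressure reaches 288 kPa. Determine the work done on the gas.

16000 J

V₁ = nRT₁/P₁ = 5.37×8.314×578/155 = 166 L.
Isothermal: T stays 578 K; PV = const ⇒ V₂ = 89.6 L, P₂ = 288 kPa.
W = nRT ln(V₂/V₁) = 5.37×8.314×578×ln(0.538) = -16000 J.
Work done on the gas = −W_by = 16000 J.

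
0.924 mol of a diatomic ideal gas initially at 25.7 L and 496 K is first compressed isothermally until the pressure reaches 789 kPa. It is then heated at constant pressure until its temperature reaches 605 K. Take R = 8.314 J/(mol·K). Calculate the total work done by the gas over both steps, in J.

-5530 J

P₁ = nRT₁/V₁ = 0.924×8.314×496/25.7 = 148 kPa.
Step 1 — Isothermal: T stays 496 K; PV = const ⇒ V₂ = 4.83 L, P₂ = 789 kPa.
ΔU = 0 (ideal gas, T constant).
W = nRT ln(V₂/V₁) = 0.924×8.314×496×ln(0.188) = -6370 J.
Q = ΔU + W = -6370 J.
State after step 1: P = 789 kPa, V = 4.83 L, T = 496 K.
Step 2 — Isobaric: P stays 789 kPa; V/T = const ⇒ T₂ = 605 K, V₂ = 5.89 L.
W = PΔV = 789×(5.89−4.83) kPa·L = 837 J.
ΔU = nCvΔT = 0.924×20.8×(605−496) = 2090 J.
Q = ΔU + W = nCpΔT = 2930 J.
Net over both steps: W = -5530 J, Q = -3440 J, ΔU = 2090 J.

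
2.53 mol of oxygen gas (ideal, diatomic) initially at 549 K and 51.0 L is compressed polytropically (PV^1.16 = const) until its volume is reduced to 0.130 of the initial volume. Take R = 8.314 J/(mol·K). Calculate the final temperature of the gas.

P₁ = nRT₁/V₁ = 2.53×8.314×549/51.0 = 226 kPa.
Polytropic n=1.16: T₂ = T₁(V₁/V₂)^(n−1) = 549×(7.69)^0.16 = 761 K; P₂ = P₁(V₁/V₂)^n = 2410 kPa.

761 K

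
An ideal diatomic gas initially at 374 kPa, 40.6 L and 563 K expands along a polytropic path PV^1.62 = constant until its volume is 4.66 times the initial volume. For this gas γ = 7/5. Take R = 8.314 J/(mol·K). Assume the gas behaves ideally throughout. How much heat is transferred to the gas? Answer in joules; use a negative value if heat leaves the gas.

-8280 J

n = P₁V₁/(RT₁) = 374×40.6/(8.314×563) = 3.24 mol.
Polytropic n=1.62: T₂ = T₁(V₁/V₂)^(n−1) = 563×(0.215)^0.62 = 217 K; P₂ = P₁(V₁/V₂)^n = 30.9 kPa.
W = (P₁V₁−P₂V₂)/(n−1) = (374×40.6−30.9×189)/0.62 = 15100 J.
ΔU = nCvΔT = 3.24×20.8×(217−563) = -23300 J.
Q = ΔU + W = -8280 J.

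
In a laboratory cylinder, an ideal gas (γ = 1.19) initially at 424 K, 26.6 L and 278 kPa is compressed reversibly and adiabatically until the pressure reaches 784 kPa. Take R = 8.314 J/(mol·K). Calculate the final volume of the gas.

Adiabatic: T₂/T₁ = (P₂/P₁)^((γ−1)/γ) ⇒ T₂ = 424×(2.82)^0.160 = 500 K; V₂ = 11.1 L.

11.1 L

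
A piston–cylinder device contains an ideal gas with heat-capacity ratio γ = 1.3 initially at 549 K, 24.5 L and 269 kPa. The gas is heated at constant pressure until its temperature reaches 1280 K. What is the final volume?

Isobaric: P stays 269 kPa; V/T = const ⇒ T₂ = 1280 K, V₂ = 57.1 L.

57.1 L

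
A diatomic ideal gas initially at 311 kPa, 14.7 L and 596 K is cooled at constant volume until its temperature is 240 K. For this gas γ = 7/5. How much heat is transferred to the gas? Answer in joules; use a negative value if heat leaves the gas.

-6830 J

n = P₁V₁/(RT₁) = 311×14.7/(8.314×596) = 0.923 mol.
Isochoric: V stays 14.7 L; P/T = const ⇒ T₂ = 240 K, P₂ = 125 kPa.
W = 0 (no volume change).
ΔU = nCvΔT = 0.923×20.8×(240−596) = -6830 J.
Q = ΔU = -6830 J.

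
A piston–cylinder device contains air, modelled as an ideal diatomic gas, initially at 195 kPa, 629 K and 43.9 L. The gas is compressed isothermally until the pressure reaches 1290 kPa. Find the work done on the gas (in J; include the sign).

n = P₁V₁/(RT₁) = 195×43.9/(8.314×629) = 1.64 mol.
Isothermal: T stays 629 K; PV = const ⇒ V₂ = 6.64 L, P₂ = 1290 kPa.
W = nRT ln(V₂/V₁) = 1.64×8.314×629×ln(0.151) = -16200 J.
Work done on the gas = −W_by = 16200 J.

16200 J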